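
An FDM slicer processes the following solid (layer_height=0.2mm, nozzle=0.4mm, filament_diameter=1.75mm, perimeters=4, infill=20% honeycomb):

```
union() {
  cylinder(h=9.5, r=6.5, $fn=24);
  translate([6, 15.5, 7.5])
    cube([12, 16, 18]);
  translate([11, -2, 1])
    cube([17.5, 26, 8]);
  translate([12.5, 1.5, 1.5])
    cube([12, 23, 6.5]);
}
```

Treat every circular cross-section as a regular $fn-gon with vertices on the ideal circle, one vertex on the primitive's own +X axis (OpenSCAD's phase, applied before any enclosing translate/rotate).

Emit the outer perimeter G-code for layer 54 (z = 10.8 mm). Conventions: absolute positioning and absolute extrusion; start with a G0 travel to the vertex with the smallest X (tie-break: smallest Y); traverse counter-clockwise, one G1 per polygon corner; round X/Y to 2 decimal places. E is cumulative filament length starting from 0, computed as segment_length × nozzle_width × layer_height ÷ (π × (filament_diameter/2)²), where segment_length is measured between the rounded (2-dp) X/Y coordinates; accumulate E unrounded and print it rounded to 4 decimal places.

At z = 10.8 mm: the cylinder is not intersected at this z (z outside [0, 9.5]); the cube at (6, 15.5) (footprint 12×16) is included at this height; the cube at (11, -2) is absent (z outside [1, 9]); the cube at (12.5, 1.5) does not reach this height (z outside [1.5, 8]); Taking the union: only the 12×16 cube at (6, 15.5) is present, so the union is just that shape — 1 connected region. The outline is a single polygon with 4 vertices. Extrusion per mm of travel: 0.4 × 0.2 / (π × 0.875²) = 0.033260. Accumulating E over each segment gives final E = 1.8626.

G0 X6.00 Y15.50 Z10.80
G1 X18.00 Y15.50 E0.3991
G1 X18.00 Y31.50 E0.9313
G1 X6.00 Y31.50 E1.3304
G1 X6.00 Y15.50 E1.8626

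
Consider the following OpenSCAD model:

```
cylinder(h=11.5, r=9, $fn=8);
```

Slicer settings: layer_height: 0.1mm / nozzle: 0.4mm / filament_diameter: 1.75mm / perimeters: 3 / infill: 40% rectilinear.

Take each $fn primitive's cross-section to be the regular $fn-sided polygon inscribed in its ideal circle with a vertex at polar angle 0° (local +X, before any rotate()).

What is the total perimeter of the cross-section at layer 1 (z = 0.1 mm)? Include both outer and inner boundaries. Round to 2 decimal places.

55.11 mm

At z = 0.1 mm: the r=9 cylinder contributes a regular 8-gon of circumradius 9 (perimeter = 2·8·9.000·sin(180°/8) = 55.11 mm). Overall, the cross-section is a single solid region. Total boundary length (outer) = 55.11 mm.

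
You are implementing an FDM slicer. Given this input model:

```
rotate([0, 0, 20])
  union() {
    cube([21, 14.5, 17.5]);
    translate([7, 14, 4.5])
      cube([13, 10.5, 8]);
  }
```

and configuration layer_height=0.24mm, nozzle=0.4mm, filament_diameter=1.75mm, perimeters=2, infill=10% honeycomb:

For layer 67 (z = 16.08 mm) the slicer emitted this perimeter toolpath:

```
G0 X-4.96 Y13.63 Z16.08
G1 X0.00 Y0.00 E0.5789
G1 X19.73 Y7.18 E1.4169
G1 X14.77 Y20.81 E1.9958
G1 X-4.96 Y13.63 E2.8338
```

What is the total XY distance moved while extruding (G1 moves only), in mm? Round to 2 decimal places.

Sum the Euclidean lengths of each G1 segment: total = 71.00 mm.

71.00 mm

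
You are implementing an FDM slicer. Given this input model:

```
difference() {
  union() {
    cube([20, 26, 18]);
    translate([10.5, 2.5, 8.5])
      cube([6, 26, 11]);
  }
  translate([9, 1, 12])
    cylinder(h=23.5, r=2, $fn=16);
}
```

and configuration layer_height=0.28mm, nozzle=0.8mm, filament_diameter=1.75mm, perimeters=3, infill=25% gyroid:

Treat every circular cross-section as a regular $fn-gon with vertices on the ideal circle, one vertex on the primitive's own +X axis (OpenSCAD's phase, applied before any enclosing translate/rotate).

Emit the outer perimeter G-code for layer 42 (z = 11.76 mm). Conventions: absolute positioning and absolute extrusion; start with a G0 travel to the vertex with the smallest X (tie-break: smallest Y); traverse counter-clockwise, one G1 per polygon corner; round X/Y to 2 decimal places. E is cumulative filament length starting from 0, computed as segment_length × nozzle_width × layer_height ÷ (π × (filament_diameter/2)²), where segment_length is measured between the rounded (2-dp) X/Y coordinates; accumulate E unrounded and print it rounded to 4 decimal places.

G0 X0.00 Y0.00 Z11.76
G1 X20.00 Y0.00 E1.8626
G1 X20.00 Y26.00 E4.2839
G1 X16.50 Y26.00 E4.6099
G1 X16.50 Y28.50 E4.8427
G1 X10.50 Y28.50 E5.4014
G1 X10.50 Y26.00 E5.6343
G1 X0.00 Y26.00 E6.6121
G1 X0.00 Y0.00 E9.0335

At z = 11.76 mm: the cube is present — its section is the full 20×26 rectangle; the cube at (10.5, 2.5) (footprint 6×26) is included at this height; Merging all regions: the regions partially overlap (shared area 141.00 mm²), so overlapping operands fuse into one piece — 1 connected region; the cylinder at (9, 1) is not intersected at this z (z outside [12, 35.5]); After the difference (first − rest): none of the subtracted shapes is present at this height, so the result so far is unchanged — 1 connected region. The outline is a single polygon with 8 vertices. Extrusion per mm of travel: 0.8 × 0.28 / (π × 0.875²) = 0.093128. Accumulating E over each segment gives final E = 9.0335.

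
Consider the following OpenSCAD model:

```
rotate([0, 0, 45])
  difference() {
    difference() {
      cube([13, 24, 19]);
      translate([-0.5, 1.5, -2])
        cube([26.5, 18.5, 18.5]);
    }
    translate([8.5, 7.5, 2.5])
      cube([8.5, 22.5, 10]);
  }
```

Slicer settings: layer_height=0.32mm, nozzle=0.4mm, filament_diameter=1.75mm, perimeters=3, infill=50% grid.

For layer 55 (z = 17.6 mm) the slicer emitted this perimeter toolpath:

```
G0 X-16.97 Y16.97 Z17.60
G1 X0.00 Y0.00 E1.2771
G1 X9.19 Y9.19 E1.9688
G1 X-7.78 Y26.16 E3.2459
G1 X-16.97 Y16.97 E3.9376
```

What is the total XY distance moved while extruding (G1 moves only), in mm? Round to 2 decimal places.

Sum the Euclidean lengths of each G1 segment: total = 73.99 mm.

73.99 mm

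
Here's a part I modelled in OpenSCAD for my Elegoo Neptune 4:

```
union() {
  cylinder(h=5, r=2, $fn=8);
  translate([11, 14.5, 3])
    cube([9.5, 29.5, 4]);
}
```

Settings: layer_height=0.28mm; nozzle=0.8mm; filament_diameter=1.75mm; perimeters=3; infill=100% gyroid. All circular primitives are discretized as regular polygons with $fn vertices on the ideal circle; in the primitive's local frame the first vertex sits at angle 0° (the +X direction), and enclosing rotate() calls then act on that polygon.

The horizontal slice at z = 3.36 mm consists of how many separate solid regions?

2

At z = 3.36 mm: the r=2 cylinder gives a regular 8-gon of circumradius 2 (constant along its height); the 9.5×29.5 cube at (11, 14.5) contributes its full rectangle; Merging all regions: the 2 present regions are separate (no shared area or edge), so areas and boundary lengths simply add and each stays a separate island — 2 connected regions. The result has 2 disconnected regions.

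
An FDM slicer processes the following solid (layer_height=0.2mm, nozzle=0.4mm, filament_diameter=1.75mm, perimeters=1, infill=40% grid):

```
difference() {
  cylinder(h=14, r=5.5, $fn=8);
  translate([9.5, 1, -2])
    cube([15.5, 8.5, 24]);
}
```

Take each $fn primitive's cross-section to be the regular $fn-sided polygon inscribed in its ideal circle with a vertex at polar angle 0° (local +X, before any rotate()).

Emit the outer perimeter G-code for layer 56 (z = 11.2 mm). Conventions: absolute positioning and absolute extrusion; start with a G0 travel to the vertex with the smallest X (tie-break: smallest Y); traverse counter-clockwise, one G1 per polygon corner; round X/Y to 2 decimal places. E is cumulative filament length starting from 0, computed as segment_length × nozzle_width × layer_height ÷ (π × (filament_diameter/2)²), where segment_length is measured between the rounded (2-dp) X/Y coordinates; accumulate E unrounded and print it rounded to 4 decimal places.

At z = 11.2 mm: the cylinder: section is a regular 8-gon, circumradius r=5.5; the 15.5×8.5 cube at (9.5, 1) contributes its full rectangle; Taking the first minus the rest: starting from the r=5.5 cylinder, the 15.5×8.5 cube at (9.5, 1) misses the remaining region (no effect) — 1 connected region. The outline is a single polygon with 8 vertices. Extrusion per mm of travel: 0.4 × 0.2 / (π × 0.875²) = 0.033260. Accumulating E over each segment gives final E = 1.1202.

G0 X-5.50 Y0.00 Z11.20
G1 X-3.89 Y-3.89 E0.1400
G1 X0.00 Y-5.50 E0.2801
G1 X3.89 Y-3.89 E0.4201
G1 X5.50 Y0.00 E0.5601
G1 X3.89 Y3.89 E0.7001
G1 X0.00 Y5.50 E0.8402
G1 X-3.89 Y3.89 E0.9802
G1 X-5.50 Y0.00 E1.1202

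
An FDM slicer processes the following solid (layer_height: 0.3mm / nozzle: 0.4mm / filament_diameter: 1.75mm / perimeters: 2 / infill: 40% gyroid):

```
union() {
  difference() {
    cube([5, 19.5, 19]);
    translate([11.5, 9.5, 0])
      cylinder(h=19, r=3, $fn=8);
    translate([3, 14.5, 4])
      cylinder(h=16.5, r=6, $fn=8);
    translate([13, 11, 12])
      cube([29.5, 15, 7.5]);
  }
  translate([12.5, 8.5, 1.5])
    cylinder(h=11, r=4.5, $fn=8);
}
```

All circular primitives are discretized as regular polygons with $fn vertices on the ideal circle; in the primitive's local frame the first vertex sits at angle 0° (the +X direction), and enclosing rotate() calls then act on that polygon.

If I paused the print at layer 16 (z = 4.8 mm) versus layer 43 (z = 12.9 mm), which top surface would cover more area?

Layer 16 (z = 4.8): the 5×19.5 cube contributes its full rectangle (area 97.50 mm²); the r=3 cylinder at (11.5, 9.5) gives a regular 8-gon of circumradius 3 (constant along its height) (area = (8/2)·3.000²·sin(360°/8) = 25.46 mm²); the cylinder at (3, 14.5): section is a regular 8-gon, circumradius r=6 (area = (8/2)·6.000²·sin(360°/8) = 101.82 mm²); the cube at (13, 11) is not intersected at this z (z outside [12, 19.5]); Taking the first minus the rest: starting from the 5×19.5 cube (97.50 mm²), the r=3 cylinder at (11.5, 9.5) misses the remaining region (no effect); the r=6 cylinder at (3, 14.5) partially overlaps it — only the 52.24 mm² overlap (of its 101.82 mm²) is removed, clipping the outline — area = 45.26 mm²; the r=4.5 cylinder at (12.5, 8.5) contributes a regular 8-gon of circumradius 4.5 (area = (8/2)·4.500²·sin(360°/8) = 57.28 mm²); Combining (union): the 2 present regions are separate (no shared area or edge), so areas and boundary lengths simply add and each stays a separate island — area = 102.54 mm². So its area = 102.54 mm². Layer 43 (z = 12.9): the cube is present — its section is the full 5×19.5 rectangle (area 97.50 mm²); the cylinder at (11.5, 9.5): section is a regular 8-gon, circumradius r=3 (area = (8/2)·3.000²·sin(360°/8) = 25.46 mm²); the r=6 cylinder at (3, 14.5) contributes a regular 8-gon of circumradius 6 (area = (8/2)·6.000²·sin(360°/8) = 101.82 mm²); the 29.5×15 cube at (13, 11) contributes its full rectangle (area 442.50 mm²); Subtracting the remaining from the first: starting from the 5×19.5 cube (97.50 mm²), the r=3 cylinder at (11.5, 9.5) misses the remaining region (no effect); the r=6 cylinder at (3, 14.5) partially overlaps it — only the 52.24 mm² overlap (of its 101.82 mm²) is removed, clipping the outline; the 29.5×15 cube at (13, 11) misses the remaining region (no effect) — area = 45.26 mm²; the cylinder at (12.5, 8.5) is not intersected at this z (z outside [1.5, 12.5]); Combining (union): only the result so far is present, so the union is just that shape — area = 45.26 mm². So its area = 45.26 mm². Layer 16 is larger (102.54 vs 45.26 mm²).

layer 16 (z = 4.8 mm)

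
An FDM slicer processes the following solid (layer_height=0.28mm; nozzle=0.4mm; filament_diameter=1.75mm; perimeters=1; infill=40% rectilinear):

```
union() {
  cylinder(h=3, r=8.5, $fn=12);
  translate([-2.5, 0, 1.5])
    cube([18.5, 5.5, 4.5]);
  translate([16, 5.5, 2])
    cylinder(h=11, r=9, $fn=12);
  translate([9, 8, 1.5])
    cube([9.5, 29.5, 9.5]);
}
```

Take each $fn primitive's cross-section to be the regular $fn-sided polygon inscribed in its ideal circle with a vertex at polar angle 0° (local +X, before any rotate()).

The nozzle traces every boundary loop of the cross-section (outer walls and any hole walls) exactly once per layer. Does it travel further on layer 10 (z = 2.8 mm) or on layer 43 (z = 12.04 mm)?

layer 10 (z = 2.8 mm)

Layer 10 (z = 2.8): the r=8.5 cylinder contributes a regular 12-gon of circumradius 8.5 (perimeter = 2·12·8.500·sin(180°/12) = 52.80 mm); the 18.5×5.5 cube at (-2.5, 0) contributes its full rectangle (perimeter 48.00 mm); the r=9 cylinder at (16, 5.5) gives a regular 12-gon of circumradius 9 (constant along its height) (perimeter = 2·12·9.000·sin(180°/12) = 55.90 mm); the 9.5×29.5 cube at (9, 8) contributes its full rectangle (perimeter 78.00 mm); Combining (union): the regions partially overlap (shared area 153.02 mm²), so the edge portions inside another operand are dropped and the merged outline is re-measured after clipping — boundary = 147.15 mm. So its perimeter = 147.15 mm. Layer 43 (z = 12.04): the cylinder is absent (z outside [0, 3]); the cube at (-2.5, 0) does not reach this height (z outside [1.5, 6]); the r=9 cylinder at (16, 5.5) contributes a regular 12-gon of circumradius 9 (perimeter = 2·12·9.000·sin(180°/12) = 55.90 mm); the cube at (9, 8) is absent (z outside [1.5, 11]); Merging all regions: only the r=9 cylinder at (16, 5.5) is present, so the union is just that shape — boundary = 55.90 mm. So its perimeter = 55.90 mm. Layer 10 is larger (147.15 vs 55.90 mm).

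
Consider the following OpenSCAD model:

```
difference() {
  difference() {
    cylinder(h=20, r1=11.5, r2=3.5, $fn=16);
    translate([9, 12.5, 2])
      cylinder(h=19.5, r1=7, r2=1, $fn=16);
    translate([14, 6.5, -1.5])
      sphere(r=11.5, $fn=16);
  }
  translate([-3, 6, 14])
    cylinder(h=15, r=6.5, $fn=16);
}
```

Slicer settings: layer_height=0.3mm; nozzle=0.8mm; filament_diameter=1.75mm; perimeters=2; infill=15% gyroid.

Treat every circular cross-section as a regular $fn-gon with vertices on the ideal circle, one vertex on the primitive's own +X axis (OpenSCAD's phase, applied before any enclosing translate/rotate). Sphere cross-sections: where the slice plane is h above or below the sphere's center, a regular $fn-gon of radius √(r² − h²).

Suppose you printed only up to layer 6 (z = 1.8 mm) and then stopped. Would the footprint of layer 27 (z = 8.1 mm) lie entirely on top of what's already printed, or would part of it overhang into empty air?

part overhangs

Compare the two slices. At z = 1.8: the cone: at t=0.090 of its height the radius interpolates to r₁+(r₂−r₁)t = 10.780, giving a regular 16-gon of that circumradius (area = (16/2)·10.780²·sin(360°/16) = 355.77 mm²); the cone at (9, 12.5) is not intersected at this z (z outside [2, 21.5]); the sphere at (14, 6.5): section is a regular 16-gon, circumradius = √(r²−h²) = √(11.5²−3.3²) = 11.016 (area = (16/2)·11.016²·sin(360°/16) = 371.54 mm²); After the difference (first − rest): starting from the cone (355.77 mm²), the r=11.5 sphere at (14, 6.5) partially overlaps it — only the 62.69 mm² overlap (of its 371.54 mm²) is removed, clipping the outline — area = 293.07 mm²; the cylinder at (-3, 6) is not intersected at this z (z outside [14, 29]); Subtracting the remaining from the first: none of the subtracted shapes is present at this height, so the result so far is unchanged — area = 293.07 mm². At z = 8.1: the cone: at t=0.405 of its height the radius interpolates to r₁+(r₂−r₁)t = 8.260, giving a regular 16-gon of that circumradius (area = (16/2)·8.260²·sin(360°/16) = 208.88 mm²); the cone at (9, 12.5) (r1=7→r2=1) has section circumradius 5.123 here — a regular 16-gon (area = (16/2)·5.123²·sin(360°/16) = 80.35 mm²); the r=11.5 sphere at (14, 6.5) contributes a regular 16-gon of circumradius √(11.5²−9.6²) = 6.332 (area = (16/2)·6.332²·sin(360°/16) = 122.73 mm²); Subtracting the remaining from the first: starting from the cone (208.88 mm²), the cone at (9, 12.5) misses the remaining region (no effect); the r=11.5 sphere at (14, 6.5) misses the remaining region (no effect) — area = 208.88 mm²; the cylinder at (-3, 6) is not intersected at this z (z outside [14, 29]); Subtracting the remaining from the first: none of the subtracted shapes is present at this height, so the result so far is unchanged — area = 208.88 mm². Checking containment: at z = 8.1 the cross-section extends beyond the z = 1.8 cross-section by about 26.89 mm².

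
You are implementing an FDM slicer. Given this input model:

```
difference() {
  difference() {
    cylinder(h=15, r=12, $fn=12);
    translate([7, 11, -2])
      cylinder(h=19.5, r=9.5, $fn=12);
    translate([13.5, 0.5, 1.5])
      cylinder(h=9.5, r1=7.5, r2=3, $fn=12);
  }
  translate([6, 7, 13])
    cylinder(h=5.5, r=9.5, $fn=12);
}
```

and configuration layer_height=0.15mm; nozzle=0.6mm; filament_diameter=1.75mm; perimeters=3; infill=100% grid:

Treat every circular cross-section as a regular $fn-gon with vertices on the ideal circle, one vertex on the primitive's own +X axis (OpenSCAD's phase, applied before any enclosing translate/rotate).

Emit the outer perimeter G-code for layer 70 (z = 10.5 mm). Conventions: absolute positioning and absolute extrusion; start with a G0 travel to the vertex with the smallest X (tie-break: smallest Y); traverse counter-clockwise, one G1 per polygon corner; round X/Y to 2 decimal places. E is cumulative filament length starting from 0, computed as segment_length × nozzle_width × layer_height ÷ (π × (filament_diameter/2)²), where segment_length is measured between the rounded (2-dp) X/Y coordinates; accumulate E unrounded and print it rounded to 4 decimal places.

G0 X-12.00 Y0.00 Z10.50
G1 X-10.39 Y-6.00 E0.2324
G1 X-6.00 Y-10.39 E0.4648
G1 X0.00 Y-12.00 E0.6972
G1 X6.00 Y-10.39 E0.9296
G1 X10.39 Y-6.00 E1.1620
G1 X11.49 Y-1.91 E1.3204
G1 X10.70 Y-1.12 E1.3622
G1 X10.26 Y0.50 E1.4250
G1 X10.70 Y2.12 E1.4879
G1 X11.21 Y2.63 E1.5148
G1 X7.00 Y1.50 E1.6779
G1 X2.25 Y2.77 E1.8619
G1 X-1.23 Y6.25 E2.0461
G1 X-2.50 Y11.00 E2.2301
G1 X-2.40 Y11.36 E2.2440
G1 X-6.00 Y10.39 E2.3835
G1 X-10.39 Y6.00 E2.6158
G1 X-12.00 Y0.00 E2.8483

At z = 10.5 mm: the r=12 cylinder contributes a regular 12-gon of circumradius 12; the r=9.5 cylinder at (7, 11) contributes a regular 12-gon of circumradius 9.5; the cone at (13.5, 0.5) contributes a regular 12-gon of circumradius 3.237 (interpolated between r1=7.5 and r2=3 at t=0.947); Taking the first minus the rest: starting from the r=12 cylinder, the r=9.5 cylinder at (7, 11) partially overlaps it — only the 90.49 mm² overlap (of its 270.75 mm²) is removed, clipping the outline; the cone at (13.5, 0.5) partially overlaps it — only the 4.76 mm² overlap (of its 31.43 mm²) is removed, clipping the outline — 1 connected region; the cylinder at (6, 7) does not reach this height (z outside [13, 18.5]); Taking the first minus the rest: none of the subtracted shapes is present at this height, so that combined region is unchanged — 1 connected region. The outline is a single polygon with 18 vertices. Extrusion per mm of travel: 0.6 × 0.15 / (π × 0.875²) = 0.037418. Accumulating E over each segment gives final E = 2.8483.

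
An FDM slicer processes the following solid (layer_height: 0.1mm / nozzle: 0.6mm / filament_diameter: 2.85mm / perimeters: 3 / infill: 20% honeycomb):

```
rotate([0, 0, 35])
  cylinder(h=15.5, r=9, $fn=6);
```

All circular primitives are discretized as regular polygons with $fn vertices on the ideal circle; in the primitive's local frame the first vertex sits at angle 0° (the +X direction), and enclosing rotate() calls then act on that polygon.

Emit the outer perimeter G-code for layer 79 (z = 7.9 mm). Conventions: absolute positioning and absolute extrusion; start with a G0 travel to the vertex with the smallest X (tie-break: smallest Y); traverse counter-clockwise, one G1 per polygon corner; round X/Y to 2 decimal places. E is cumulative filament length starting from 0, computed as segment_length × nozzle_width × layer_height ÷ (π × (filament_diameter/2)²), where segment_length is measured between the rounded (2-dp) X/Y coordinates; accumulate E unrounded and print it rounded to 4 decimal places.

At z = 7.9 mm: the cylinder: section is a regular 6-gon, circumradius r=9; (rotated 35° about Z; rotation is an isometry so areas/perimeters/island counts are preserved). The outline is a single polygon with 6 vertices. Extrusion per mm of travel: 0.6 × 0.1 / (π × 1.425²) = 0.009405. Accumulating E over each segment gives final E = 0.5079.

G0 X-8.16 Y3.80 Z7.90
G1 X-7.37 Y-5.16 E0.0846
G1 X0.78 Y-8.97 E0.1692
G1 X8.16 Y-3.80 E0.2540
G1 X7.37 Y5.16 E0.3386
G1 X-0.78 Y8.97 E0.4232
G1 X-8.16 Y3.80 E0.5079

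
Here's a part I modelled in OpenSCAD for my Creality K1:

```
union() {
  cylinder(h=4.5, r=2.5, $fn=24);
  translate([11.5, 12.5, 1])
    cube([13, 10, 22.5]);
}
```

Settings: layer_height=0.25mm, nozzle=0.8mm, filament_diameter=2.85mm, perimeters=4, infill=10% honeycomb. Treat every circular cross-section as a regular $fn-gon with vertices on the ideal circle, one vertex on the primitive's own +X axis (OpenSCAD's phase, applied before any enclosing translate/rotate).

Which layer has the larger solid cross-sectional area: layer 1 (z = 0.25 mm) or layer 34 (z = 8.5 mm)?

layer 34 (z = 8.5 mm)

Layer 1 (z = 0.25): the r=2.5 cylinder contributes a regular 24-gon of circumradius 2.5 (area = (24/2)·2.500²·sin(360°/24) = 19.41 mm²); the cube at (11.5, 12.5) is not intersected at this z (z outside [1, 23.5]); Combining (union): only the r=2.5 cylinder is present, so the union is just that shape — area = 19.41 mm². So its area = 19.41 mm². Layer 34 (z = 8.5): the cylinder is absent (z outside [0, 4.5]); the 13×10 cube at (11.5, 12.5) contributes its full rectangle (area 130.00 mm²); Combining (union): only the 13×10 cube at (11.5, 12.5) is present, so the union is just that shape — area = 130.00 mm². So its area = 130.00 mm². Layer 34 is larger (130.00 vs 19.41 mm²).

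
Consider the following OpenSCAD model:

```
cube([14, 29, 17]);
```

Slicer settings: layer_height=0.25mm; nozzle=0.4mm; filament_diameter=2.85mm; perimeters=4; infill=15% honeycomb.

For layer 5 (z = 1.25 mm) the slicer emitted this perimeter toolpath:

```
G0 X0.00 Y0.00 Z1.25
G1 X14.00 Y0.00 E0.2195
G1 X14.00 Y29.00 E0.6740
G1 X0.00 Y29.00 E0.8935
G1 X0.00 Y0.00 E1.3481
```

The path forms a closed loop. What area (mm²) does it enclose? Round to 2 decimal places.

406.00 mm²

Apply the shoelace formula to the sequence of (X, Y) vertices; enclosed area = 406.00 mm².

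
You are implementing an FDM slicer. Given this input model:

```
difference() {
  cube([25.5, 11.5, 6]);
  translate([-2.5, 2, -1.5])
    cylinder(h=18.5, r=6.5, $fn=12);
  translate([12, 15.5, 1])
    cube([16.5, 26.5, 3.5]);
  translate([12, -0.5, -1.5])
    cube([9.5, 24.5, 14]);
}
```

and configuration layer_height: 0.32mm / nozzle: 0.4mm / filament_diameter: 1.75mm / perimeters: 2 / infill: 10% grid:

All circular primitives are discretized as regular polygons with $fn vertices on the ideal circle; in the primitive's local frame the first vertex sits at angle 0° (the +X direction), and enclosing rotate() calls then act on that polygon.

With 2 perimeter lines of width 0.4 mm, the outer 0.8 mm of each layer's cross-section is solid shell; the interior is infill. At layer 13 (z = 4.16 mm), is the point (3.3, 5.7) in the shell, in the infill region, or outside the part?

shell

At z = 4.16 mm: the 25.5×11.5 cube contributes its full rectangle; the r=6.5 cylinder at (-2.5, 2) gives a regular 12-gon of circumradius 6.5 (constant along its height); the cube at (12, 15.5) (footprint 16.5×26.5) is included at this height; the cube at (12, -0.5) (footprint 9.5×24.5) is included at this height; Subtracting the remaining from the first: starting from the 25.5×11.5 cube, the r=6.5 cylinder at (-2.5, 2) partially overlaps it — only the 23.74 mm² overlap (of its 126.75 mm²) is removed, clipping the outline; the 16.5×26.5 cube at (12, 15.5) misses the remaining region (no effect); the 9.5×24.5 cube at (12, -0.5) partially overlaps it — only the 109.25 mm² overlap (of its 232.75 mm²) is removed, clipping the outline — 2 connected regions. Overall, the cross-section has 2 separate islands. The nearest boundary edge runs (3.13, 5.25)→(0.75, 7.63); distance from the point to it = 0.44 mm. (Shell/infill is judged within the island containing the point — the largest one.) The point is inside the cross-section, 0.44 mm from the nearest boundary — within the 0.8 mm shell band (2 × 0.4).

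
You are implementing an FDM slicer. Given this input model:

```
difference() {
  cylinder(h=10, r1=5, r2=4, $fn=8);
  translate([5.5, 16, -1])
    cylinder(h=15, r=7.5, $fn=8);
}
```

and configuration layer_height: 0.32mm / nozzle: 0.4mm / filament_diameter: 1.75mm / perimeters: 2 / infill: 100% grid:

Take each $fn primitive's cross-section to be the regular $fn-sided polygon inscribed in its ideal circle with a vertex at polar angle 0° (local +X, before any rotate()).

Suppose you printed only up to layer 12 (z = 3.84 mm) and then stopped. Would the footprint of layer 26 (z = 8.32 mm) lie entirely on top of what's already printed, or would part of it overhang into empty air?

entirely on top

Compare the two slices. At z = 3.84: the cone contributes a regular 8-gon of circumradius 4.616 (interpolated between r1=5 and r2=4 at t=0.384) (area = (8/2)·4.616²·sin(360°/8) = 60.27 mm²); the r=7.5 cylinder at (5.5, 16) contributes a regular 8-gon of circumradius 7.5 (area = (8/2)·7.500²·sin(360°/8) = 159.10 mm²); Taking the first minus the rest: starting from the cone (60.27 mm²), the r=7.5 cylinder at (5.5, 16) misses the remaining region (no effect) — area = 60.27 mm². At z = 8.32: the cone: at t=0.832 of its height the radius interpolates to r₁+(r₂−r₁)t = 4.168, giving a regular 8-gon of that circumradius (area = (8/2)·4.168²·sin(360°/8) = 49.14 mm²); the r=7.5 cylinder at (5.5, 16) gives a regular 8-gon of circumradius 7.5 (constant along its height) (area = (8/2)·7.500²·sin(360°/8) = 159.10 mm²); After the difference (first − rest): starting from the cone (49.14 mm²), the r=7.5 cylinder at (5.5, 16) misses the remaining region (no effect) — area = 49.14 mm². Checking containment: the cross-section at z = 8.32 is a subset of the cross-section at z = 3.84.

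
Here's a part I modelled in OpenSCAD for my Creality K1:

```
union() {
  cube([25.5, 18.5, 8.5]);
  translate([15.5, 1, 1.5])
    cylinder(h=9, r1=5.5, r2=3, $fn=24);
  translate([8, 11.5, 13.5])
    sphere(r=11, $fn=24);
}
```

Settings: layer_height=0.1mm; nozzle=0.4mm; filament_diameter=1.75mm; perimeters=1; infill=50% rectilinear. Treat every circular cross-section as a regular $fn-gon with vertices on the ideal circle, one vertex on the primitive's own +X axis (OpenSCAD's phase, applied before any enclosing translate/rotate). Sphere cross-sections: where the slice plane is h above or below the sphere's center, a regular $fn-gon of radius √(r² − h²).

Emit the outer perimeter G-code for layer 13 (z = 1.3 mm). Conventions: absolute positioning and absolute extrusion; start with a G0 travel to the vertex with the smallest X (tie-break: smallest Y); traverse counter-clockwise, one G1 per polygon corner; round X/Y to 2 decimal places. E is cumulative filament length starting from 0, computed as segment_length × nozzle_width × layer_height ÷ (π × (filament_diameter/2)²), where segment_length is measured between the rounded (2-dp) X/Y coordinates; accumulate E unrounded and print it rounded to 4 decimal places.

G0 X0.00 Y0.00 Z1.30
G1 X25.50 Y0.00 E0.4241
G1 X25.50 Y18.50 E0.7317
G1 X0.00 Y18.50 E1.1558
G1 X0.00 Y0.00 E1.4634

At z = 1.3 mm: the 25.5×18.5 cube contributes its full rectangle; the cone at (15.5, 1) is absent (z outside [1.5, 10.5]); the sphere at (8, 11.5) does not reach this height (|z−center|=12.200 > r=11); Merging all regions: only the 25.5×18.5 cube is present, so the union is just that shape — 1 connected region. The outline is a single polygon with 4 vertices. Extrusion per mm of travel: 0.4 × 0.1 / (π × 0.875²) = 0.016630. Accumulating E over each segment gives final E = 1.4634.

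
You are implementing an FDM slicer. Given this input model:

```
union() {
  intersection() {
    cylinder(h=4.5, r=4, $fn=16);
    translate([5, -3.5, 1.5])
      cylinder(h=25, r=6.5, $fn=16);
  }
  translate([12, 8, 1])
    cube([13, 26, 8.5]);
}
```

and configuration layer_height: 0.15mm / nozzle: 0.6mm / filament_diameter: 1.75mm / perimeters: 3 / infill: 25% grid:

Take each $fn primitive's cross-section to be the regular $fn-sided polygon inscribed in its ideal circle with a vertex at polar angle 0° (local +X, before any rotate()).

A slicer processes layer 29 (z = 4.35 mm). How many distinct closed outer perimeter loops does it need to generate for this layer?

2

At z = 4.35 mm: the cylinder: section is a regular 16-gon, circumradius r=4; the r=6.5 cylinder at (5, -3.5) gives a regular 16-gon of circumradius 6.5 (constant along its height); Taking the intersection: the r=6.5 cylinder at (5, -3.5) partially overlaps the r=4 cylinder; clipping to the common part keeps 23.66 mm² — 1 connected region; the cube at (12, 8) is present — its section is the full 13×26 rectangle; Merging all regions: the 2 present regions are separate (no shared area or edge), so areas and boundary lengths simply add and each stays a separate island — 2 connected regions. The result has 2 disconnected regions.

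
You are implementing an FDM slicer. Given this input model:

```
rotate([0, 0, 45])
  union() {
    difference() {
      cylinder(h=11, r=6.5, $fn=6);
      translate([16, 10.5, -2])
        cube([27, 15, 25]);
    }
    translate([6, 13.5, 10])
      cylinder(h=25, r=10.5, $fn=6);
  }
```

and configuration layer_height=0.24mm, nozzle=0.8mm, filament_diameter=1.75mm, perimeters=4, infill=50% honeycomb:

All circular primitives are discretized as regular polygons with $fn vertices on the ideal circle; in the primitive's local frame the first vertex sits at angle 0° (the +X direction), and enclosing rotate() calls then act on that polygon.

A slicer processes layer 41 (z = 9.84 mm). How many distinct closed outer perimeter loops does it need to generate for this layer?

At z = 9.84 mm: the r=6.5 cylinder contributes a regular 6-gon of circumradius 6.5; the 27×15 cube at (16, 10.5) contributes its full rectangle; Subtracting the remaining from the first: starting from the r=6.5 cylinder, the 27×15 cube at (16, 10.5) misses the remaining region (no effect) — 1 connected region; the cylinder at (6, 13.5) does not reach this height (z outside [10, 35]); Combining (union): only that combined region is present, so the union is just that shape — 1 connected region; (whole slice rotated 45° about Z — lengths, areas and connectivity unchanged). The result has 1 disconnected region.

1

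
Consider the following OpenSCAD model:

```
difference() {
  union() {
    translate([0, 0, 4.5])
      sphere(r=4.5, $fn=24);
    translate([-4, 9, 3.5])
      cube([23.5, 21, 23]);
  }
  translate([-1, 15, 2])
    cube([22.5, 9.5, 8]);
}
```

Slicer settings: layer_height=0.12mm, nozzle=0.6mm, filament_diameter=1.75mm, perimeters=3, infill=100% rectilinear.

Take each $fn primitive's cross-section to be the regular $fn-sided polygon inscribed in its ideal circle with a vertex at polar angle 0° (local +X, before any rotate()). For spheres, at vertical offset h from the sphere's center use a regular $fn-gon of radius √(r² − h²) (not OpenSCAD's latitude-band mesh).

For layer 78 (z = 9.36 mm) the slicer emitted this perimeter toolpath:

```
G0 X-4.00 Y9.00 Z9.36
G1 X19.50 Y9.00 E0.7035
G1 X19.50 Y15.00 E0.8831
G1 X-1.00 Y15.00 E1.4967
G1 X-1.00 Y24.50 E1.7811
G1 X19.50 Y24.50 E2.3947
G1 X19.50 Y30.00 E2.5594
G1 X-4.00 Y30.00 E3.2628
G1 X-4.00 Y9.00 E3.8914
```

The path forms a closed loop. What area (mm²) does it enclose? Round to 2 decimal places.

Apply the shoelace formula to the sequence of (X, Y) vertices; enclosed area = 298.75 mm².

298.75 mm²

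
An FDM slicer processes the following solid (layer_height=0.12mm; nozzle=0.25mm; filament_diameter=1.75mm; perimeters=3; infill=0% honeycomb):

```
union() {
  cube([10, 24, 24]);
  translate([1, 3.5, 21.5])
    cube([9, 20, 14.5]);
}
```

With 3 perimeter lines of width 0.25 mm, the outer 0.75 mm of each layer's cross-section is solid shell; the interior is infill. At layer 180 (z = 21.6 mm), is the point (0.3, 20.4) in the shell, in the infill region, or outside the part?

At z = 21.6 mm: the cube is present — its section is the full 10×24 rectangle; the 9×20 cube at (1, 3.5) contributes its full rectangle; Taking the union: the 9×20 cube at (1, 3.5) lies entirely inside the 10×24 cube, so the union is just the 10×24 cube — 1 connected region. Overall, the cross-section is a single solid region. The nearest boundary edge runs (0.00, 0.00)→(0.00, 24.00); distance from the point to it = 0.30 mm. The point is inside the cross-section, 0.30 mm from the nearest boundary — within the 0.75 mm shell band (3 × 0.25).

shell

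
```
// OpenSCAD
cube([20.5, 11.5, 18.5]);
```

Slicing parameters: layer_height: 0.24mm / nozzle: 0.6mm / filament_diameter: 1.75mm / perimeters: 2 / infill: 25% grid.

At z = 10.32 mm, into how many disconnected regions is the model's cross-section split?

At z = 10.32 mm: the cube is present — its section is the full 20.5×11.5 rectangle. The result has 1 disconnected region.

1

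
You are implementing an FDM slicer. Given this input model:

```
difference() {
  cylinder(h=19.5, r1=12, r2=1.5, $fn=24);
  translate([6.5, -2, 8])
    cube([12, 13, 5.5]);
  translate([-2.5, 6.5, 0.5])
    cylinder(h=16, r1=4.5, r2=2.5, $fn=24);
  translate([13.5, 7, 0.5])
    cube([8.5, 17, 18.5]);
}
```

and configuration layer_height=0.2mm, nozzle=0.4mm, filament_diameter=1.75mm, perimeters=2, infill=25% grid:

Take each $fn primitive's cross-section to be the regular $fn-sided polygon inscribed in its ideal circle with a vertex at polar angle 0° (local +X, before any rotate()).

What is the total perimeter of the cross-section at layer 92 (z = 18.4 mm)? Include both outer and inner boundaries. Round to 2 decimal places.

At z = 18.4 mm: the cone contributes a regular 24-gon of circumradius 2.092 (interpolated between r1=12 and r2=1.5 at t=0.944) (perimeter = 2·24·2.092·sin(180°/24) = 13.11 mm); the cube at (6.5, -2) is not intersected at this z (z outside [8, 13.5]); the cone at (-2.5, 6.5) does not reach this height (z outside [0.5, 16.5]); the 8.5×17 cube at (13.5, 7) contributes its full rectangle (perimeter 51.00 mm); Taking the first minus the rest: starting from the cone, the 8.5×17 cube at (13.5, 7) misses the remaining region (no effect) — boundary = 13.11 mm. Overall, the cross-section is a single solid region. Total boundary length (outer) = 13.11 mm.

13.11 mm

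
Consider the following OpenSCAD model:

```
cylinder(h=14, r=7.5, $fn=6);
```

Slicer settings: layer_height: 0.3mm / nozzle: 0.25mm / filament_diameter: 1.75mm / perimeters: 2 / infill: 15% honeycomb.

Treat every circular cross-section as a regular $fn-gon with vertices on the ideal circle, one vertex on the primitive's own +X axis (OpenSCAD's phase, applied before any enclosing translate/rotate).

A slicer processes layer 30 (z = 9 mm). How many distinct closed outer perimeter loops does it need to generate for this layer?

At z = 9 mm: the r=7.5 cylinder gives a regular 6-gon of circumradius 7.5 (constant along its height). The result has 1 disconnected region.

1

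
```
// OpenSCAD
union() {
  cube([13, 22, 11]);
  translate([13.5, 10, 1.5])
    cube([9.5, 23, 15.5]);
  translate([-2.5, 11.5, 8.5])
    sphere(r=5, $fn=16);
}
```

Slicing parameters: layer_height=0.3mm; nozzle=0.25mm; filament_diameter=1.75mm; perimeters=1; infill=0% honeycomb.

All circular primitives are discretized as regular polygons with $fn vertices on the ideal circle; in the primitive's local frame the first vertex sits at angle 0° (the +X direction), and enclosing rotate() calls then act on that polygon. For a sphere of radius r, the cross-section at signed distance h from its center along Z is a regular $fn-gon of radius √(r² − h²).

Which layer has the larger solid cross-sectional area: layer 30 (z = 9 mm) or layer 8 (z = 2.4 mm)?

Layer 30 (z = 9): the cube is present — its section is the full 13×22 rectangle (area 286.00 mm²); the cube at (13.5, 10) is present — its section is the full 9.5×23 rectangle (area 218.50 mm²); the r=5 sphere at (-2.5, 11.5) slices to a regular 16-gon of circumradius 4.975 (√(r²−h²) with h=0.5 from center) (area = (16/2)·4.975²·sin(360°/16) = 75.77 mm²); Merging all regions: the regions partially overlap — summed areas 580.27 mm² minus the doubly-counted overlap 14.42 mm² gives 565.85 mm² — area = 565.85 mm². So its area = 565.85 mm². Layer 8 (z = 2.4): the cube is present — its section is the full 13×22 rectangle (area 286.00 mm²); the cube at (13.5, 10) (footprint 9.5×23) is included at this height (area 218.50 mm²); the sphere at (-2.5, 11.5) is not intersected at this z (|z−center|=6.100 > r=5); Taking the union: the 2 present regions are separate (no shared area or edge), so areas and boundary lengths simply add and each stays a separate island — area = 504.50 mm². So its area = 504.50 mm². Layer 30 is larger (565.85 vs 504.50 mm²).

layer 30 (z = 9 mm)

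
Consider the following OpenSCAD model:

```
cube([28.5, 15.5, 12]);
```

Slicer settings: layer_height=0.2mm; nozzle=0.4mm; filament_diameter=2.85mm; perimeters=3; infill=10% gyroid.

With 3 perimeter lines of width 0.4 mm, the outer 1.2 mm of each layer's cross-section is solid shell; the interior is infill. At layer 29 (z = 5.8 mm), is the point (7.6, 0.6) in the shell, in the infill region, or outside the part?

At z = 5.8 mm: the cube (footprint 28.5×15.5) is included at this height. Overall, the cross-section is a single solid region. The nearest boundary edge runs (0.00, 0.00)→(28.50, 0.00); distance from the point to it = 0.60 mm. The point is inside the cross-section, 0.60 mm from the nearest boundary — within the 1.2 mm shell band (3 × 0.4).

shell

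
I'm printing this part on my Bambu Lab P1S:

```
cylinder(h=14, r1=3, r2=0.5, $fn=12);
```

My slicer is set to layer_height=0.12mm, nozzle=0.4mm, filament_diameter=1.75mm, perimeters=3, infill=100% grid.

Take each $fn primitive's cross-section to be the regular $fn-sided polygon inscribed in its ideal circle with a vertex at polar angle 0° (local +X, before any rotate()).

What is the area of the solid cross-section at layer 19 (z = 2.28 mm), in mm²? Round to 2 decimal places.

At z = 2.28 mm: the cone contributes a regular 12-gon of circumradius 2.593 (interpolated between r1=3 and r2=0.5 at t=0.163) (area = (12/2)·2.593²·sin(360°/12) = 20.17 mm²). Overall, the cross-section is a single solid region. Net area = 20.17 mm².

20.17 mm²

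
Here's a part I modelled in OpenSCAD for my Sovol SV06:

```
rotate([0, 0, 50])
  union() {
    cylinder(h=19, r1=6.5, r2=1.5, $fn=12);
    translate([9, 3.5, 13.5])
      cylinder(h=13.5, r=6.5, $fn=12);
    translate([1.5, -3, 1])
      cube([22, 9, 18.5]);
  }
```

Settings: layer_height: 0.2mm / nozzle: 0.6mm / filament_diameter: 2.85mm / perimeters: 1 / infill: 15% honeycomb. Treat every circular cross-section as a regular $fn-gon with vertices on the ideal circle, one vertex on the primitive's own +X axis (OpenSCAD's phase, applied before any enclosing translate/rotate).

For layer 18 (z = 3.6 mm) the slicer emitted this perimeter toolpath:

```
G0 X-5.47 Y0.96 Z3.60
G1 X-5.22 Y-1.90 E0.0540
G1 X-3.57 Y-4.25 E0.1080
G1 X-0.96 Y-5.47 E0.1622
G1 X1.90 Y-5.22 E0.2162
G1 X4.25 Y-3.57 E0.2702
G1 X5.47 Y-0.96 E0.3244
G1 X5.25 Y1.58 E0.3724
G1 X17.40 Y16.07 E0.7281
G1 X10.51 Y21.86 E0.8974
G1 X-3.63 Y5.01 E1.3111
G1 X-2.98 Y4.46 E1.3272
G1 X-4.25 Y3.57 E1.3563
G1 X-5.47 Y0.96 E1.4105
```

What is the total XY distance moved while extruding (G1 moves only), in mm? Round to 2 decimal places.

Sum the Euclidean lengths of each G1 segment: total = 74.99 mm.

74.99 mm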